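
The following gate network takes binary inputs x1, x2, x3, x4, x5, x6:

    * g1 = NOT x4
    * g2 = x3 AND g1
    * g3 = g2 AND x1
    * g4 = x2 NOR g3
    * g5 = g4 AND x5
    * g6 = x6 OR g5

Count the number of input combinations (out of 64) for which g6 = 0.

g6 = x6 OR g5 must be 0, so both x6 = 0 and g5 = 0.
g5 = g4 AND x5 must be 0, so at least one of g4, x5 is 0.
Enumerating the 64 input combinations, 25 give g6 = 0 and 39 give g6 = 1.

25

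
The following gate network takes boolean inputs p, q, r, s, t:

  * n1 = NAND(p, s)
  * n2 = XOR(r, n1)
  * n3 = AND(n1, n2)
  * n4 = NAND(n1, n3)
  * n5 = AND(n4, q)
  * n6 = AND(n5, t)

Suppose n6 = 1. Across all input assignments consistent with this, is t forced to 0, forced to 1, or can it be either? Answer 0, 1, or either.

1

n6 = AND(n5, t) must be 1, so both n5 = 1 and t = 1.
n5 = AND(n4, q) must be 1, so both n4 = 1 and q = 1.
n4 = NAND(n1, n3) must be 1, so at least one of n1, n3 is 0.
Every assignment with n6 = 1 has t = 1; there are 5 such assignment(s).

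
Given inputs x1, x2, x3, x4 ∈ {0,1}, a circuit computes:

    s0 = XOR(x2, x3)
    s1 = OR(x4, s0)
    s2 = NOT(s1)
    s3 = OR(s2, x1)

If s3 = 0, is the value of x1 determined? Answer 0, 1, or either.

0

s3 = OR(s2, x1) must be 0, so both s2 = 0 and x1 = 0.
s2 = NOT(s1) must be 0, so s1 = 1.
Every assignment with s3 = 0 has x1 = 0; there are 6 such assignment(s).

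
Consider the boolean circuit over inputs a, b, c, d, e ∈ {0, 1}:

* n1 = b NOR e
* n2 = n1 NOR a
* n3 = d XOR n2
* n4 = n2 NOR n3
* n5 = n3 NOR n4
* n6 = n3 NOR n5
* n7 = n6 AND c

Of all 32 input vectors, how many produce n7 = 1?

5

n7 = n6 AND c must be 1, so both n6 = 1 and c = 1.
n6 = n3 NOR n5 must be 1, so both n3 = 0 and n5 = 0.
n3 = d XOR n2 must be 0, so d and n2 are equal.
Satisfying assignments:
  a=0, b=0, c=1, d=0, e=0
  a=1, b=0, c=1, d=0, e=0
  a=1, b=0, c=1, d=0, e=1
  a=1, b=1, c=1, d=0, e=0
  a=1, b=1, c=1, d=0, e=1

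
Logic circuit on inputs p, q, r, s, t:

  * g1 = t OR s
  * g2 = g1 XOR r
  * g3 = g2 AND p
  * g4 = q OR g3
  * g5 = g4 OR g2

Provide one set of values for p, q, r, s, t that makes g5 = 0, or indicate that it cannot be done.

p=1, q=0, r=1, s=1, t=1

g5 = g4 OR g2 must be 0, so both g4 = 0 and g2 = 0.
g4 = q OR g3 must be 0, so both q = 0 and g3 = 0.
g2 = g1 XOR r must be 0, so g1 and r are equal.
Check with p=1, q=0, r=1, s=1, t=1:
g1 = t OR s = 1 OR 1 = 1
g2 = g1 XOR r = 1 XOR 1 = 0
g3 = g2 AND p = 0 AND 1 = 0
g4 = q OR g3 = 0 OR 0 = 0
g5 = g4 OR g2 = 0 OR 0 = 0
So g5 = 0 as required.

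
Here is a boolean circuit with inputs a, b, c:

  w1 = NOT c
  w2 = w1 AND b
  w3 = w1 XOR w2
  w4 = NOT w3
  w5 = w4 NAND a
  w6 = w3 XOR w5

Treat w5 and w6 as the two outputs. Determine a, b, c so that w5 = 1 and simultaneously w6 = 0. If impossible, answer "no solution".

Check with a=0, b=0, c=0:
w1 = NOT c = NOT 0 = 1
w2 = w1 AND b = 1 AND 0 = 0
w3 = w1 XOR w2 = 1 XOR 0 = 1
w4 = NOT w3 = NOT 1 = 0
w5 = w4 NAND a = 0 NAND 0 = 1
w6 = w3 XOR w5 = 1 XOR 1 = 0
So w5 = 1 and w6 = 0.

a=0, b=0, c=0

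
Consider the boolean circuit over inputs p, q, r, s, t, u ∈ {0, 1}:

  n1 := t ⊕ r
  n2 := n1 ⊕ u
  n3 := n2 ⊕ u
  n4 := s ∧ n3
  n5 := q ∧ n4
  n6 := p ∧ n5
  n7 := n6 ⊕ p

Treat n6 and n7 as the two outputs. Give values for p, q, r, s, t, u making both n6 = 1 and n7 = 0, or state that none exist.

Check with p=1, q=1, r=0, s=1, t=1, u=1:
n1 = t ⊕ r = 1 ⊕ 0 = 1
n2 = n1 ⊕ u = 1 ⊕ 1 = 0
n3 = n2 ⊕ u = 0 ⊕ 1 = 1
n4 = s ∧ n3 = 1 ∧ 1 = 1
n5 = q ∧ n4 = 1 ∧ 1 = 1
n6 = p ∧ n5 = 1 ∧ 1 = 1
n7 = n6 ⊕ p = 1 ⊕ 1 = 0
So n6 = 1 and n7 = 0.

p=1, q=1, r=0, s=1, t=1, u=1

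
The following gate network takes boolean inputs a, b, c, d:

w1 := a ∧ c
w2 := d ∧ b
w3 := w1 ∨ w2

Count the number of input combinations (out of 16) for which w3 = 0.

9

w3 = w1 ∨ w2 must be 0, so both w1 = 0 and w2 = 0.
w1 = a ∧ c must be 0, so at least one of a, c is 0.
Enumerating the 16 input combinations, 9 give w3 = 0 and 7 give w3 = 1.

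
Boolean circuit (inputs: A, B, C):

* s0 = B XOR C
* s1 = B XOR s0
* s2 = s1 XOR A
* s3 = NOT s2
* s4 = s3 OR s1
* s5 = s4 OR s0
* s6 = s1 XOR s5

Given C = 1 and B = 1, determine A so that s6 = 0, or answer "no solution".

s6 = s1 XOR s5 must be 0, so s1 and s5 are equal.
Check with C = 1 and B = 1 and A=1:
s0 = B XOR C = 1 XOR 1 = 0
s1 = B XOR s0 = 1 XOR 0 = 1
s2 = s1 XOR A = 1 XOR 1 = 0
s3 = NOT s2 = NOT 0 = 1
s4 = s3 OR s1 = 1 OR 1 = 1
s5 = s4 OR s0 = 1 OR 0 = 1
s6 = s1 XOR s5 = 1 XOR 1 = 0
So s6 = 0.

A=1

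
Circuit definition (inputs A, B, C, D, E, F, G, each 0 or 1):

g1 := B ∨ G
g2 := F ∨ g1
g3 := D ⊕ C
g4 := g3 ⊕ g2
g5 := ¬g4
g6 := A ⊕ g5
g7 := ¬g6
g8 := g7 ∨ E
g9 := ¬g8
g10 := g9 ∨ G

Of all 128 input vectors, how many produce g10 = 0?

g10 = g9 ∨ G must be 0, so both g9 = 0 and G = 0.
g9 = ¬g8 must be 0, so g8 = 1.
Enumerating the 128 input combinations, 48 give g10 = 0 and 80 give g10 = 1.

48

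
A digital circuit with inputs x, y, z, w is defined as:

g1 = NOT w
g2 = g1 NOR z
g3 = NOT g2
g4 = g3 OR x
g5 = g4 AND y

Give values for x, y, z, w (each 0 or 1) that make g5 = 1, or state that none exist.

x=0 y=1 z=0 w=0

g5 = g4 AND y must be 1, so both g4 = 1 and y = 1.
g4 = g3 OR x must be 1, so at least one of g3, x is 1.
Check with x=0 y=1 z=0 w=0:
g1 = NOT w = NOT 0 = 1
g2 = g1 NOR z = 1 NOR 0 = 0
g3 = NOT g2 = NOT 0 = 1
g4 = g3 OR x = 1 OR 0 = 1
g5 = g4 AND y = 1 AND 1 = 1
So g5 = 1 as required.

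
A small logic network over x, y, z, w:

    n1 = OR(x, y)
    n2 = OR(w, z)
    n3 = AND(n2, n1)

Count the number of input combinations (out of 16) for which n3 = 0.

7

n3 = AND(n2, n1) must be 0, so at least one of n2, n1 is 0.
Enumerating the 16 input combinations, 7 give n3 = 0 and 9 give n3 = 1.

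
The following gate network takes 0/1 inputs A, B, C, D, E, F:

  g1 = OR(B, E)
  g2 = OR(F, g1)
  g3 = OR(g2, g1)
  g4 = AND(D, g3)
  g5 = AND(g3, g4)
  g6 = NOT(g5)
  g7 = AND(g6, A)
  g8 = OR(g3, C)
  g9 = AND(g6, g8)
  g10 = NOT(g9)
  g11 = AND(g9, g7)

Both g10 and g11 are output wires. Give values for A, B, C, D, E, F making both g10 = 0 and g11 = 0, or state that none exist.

A=0, B=1, C=1, D=0, E=1, F=0

Check with A=0, B=1, C=1, D=0, E=1, F=0:
g1 = OR(B, E) = OR(1, 1) = 1
g2 = OR(F, g1) = OR(0, 1) = 1
g3 = OR(g2, g1) = OR(1, 1) = 1
g4 = AND(D, g3) = AND(0, 1) = 0
g5 = AND(g3, g4) = AND(1, 0) = 0
g6 = NOT(g5) = NOT 0 = 1
g7 = AND(g6, A) = AND(1, 0) = 0
g8 = OR(g3, C) = OR(1, 1) = 1
g9 = AND(g6, g8) = AND(1, 1) = 1
g10 = NOT(g9) = NOT 1 = 0
g11 = AND(g9, g7) = AND(1, 0) = 0
So g10 = 0 and g11 = 0.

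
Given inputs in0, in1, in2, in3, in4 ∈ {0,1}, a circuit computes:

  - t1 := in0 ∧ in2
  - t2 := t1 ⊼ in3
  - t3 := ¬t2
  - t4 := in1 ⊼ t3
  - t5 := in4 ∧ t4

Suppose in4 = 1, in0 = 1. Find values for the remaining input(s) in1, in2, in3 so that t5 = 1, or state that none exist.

t5 = in4 ∧ t4 must be 1, so both in4 = 1 and t4 = 1.
t4 = in1 ⊼ t3 must be 1, so at least one of in1, t3 is 0.
Check with in4 = 1, in0 = 1 and in1=0, in2=0, in3=0:
t1 = in0 ∧ in2 = 1 ∧ 0 = 0
t2 = t1 ⊼ in3 = 0 ⊼ 0 = 1
t3 = ¬t2 = ¬1 = 0
t4 = in1 ⊼ t3 = 0 ⊼ 0 = 1
t5 = in4 ∧ t4 = 1 ∧ 1 = 1
So t5 = 1.

in1=0, in2=0, in3=0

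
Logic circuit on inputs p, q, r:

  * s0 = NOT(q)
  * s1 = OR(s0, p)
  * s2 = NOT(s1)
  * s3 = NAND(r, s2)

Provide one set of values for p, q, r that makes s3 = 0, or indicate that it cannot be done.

s3 = NAND(r, s2) must be 0, so both r = 1 and s2 = 1.
s2 = NOT(s1) must be 1, so s1 = 0.
Check with p=0 q=1 r=1:
s0 = NOT(q) = NOT 1 = 0
s1 = OR(s0, p) = OR(0, 0) = 0
s2 = NOT(s1) = NOT 0 = 1
s3 = NAND(r, s2) = NAND(1, 1) = 0
So s3 = 0 as required.

p=0 q=1 r=1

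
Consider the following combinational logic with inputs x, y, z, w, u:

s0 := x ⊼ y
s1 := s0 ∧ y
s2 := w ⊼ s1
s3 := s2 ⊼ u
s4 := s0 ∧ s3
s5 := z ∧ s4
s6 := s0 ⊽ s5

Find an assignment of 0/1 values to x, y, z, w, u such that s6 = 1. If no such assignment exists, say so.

Check with x=1, y=1, z=0, w=0, u=0:
s0 = x ⊼ y = 1 ⊼ 1 = 0
s1 = s0 ∧ y = 0 ∧ 1 = 0
s2 = w ⊼ s1 = 0 ⊼ 0 = 1
s3 = s2 ⊼ u = 1 ⊼ 0 = 1
s4 = s0 ∧ s3 = 0 ∧ 1 = 0
s5 = z ∧ s4 = 0 ∧ 0 = 0
s6 = s0 ⊽ s5 = 0 ⊽ 0 = 1
So s6 = 1 as required.

x=1, y=1, z=0, w=0, u=0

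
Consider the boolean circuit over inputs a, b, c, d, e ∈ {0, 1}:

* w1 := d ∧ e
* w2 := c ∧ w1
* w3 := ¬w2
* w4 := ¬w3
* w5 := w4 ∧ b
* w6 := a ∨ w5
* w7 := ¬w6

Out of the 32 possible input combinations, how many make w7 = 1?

w7 = ¬w6 must be 1, so w6 = 0.
Enumerating the 32 input combinations, 15 give w7 = 1 and 17 give w7 = 0.

15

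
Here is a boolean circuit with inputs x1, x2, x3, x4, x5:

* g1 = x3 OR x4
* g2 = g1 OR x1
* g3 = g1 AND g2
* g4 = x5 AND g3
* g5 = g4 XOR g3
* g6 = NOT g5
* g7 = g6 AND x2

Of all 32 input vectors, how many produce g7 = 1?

10

g7 = g6 AND x2 must be 1, so both g6 = 1 and x2 = 1.
g6 = NOT g5 must be 1, so g5 = 0.
g5 = g4 XOR g3 must be 0, so g4 and g3 are equal.
Enumerating the 32 input combinations, 10 give g7 = 1 and 22 give g7 = 0.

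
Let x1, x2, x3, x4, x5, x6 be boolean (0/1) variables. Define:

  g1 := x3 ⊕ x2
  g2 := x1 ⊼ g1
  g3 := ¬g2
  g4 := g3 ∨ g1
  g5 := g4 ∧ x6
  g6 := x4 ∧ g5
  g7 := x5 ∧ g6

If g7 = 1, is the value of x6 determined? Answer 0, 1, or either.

1

g7 = x5 ∧ g6 must be 1, so both x5 = 1 and g6 = 1.
g6 = x4 ∧ g5 must be 1, so both x4 = 1 and g5 = 1.
g5 = g4 ∧ x6 must be 1, so both g4 = 1 and x6 = 1.
Every assignment with g7 = 1 has x6 = 1; there are 4 such assignment(s).
  x1=0, x2=0, x3=1, x4=1, x5=1, x6=1
  x1=0, x2=1, x3=0, x4=1, x5=1, x6=1
  x1=1, x2=0, x3=1, x4=1, x5=1, x6=1
  x1=1, x2=1, x3=0, x4=1, x5=1, x6=1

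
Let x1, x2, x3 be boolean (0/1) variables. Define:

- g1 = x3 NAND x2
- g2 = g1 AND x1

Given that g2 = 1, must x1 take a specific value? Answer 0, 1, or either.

g2 = g1 AND x1 must be 1, so both g1 = 1 and x1 = 1.
g1 = x3 NAND x2 must be 1, so at least one of x3, x2 is 0.
Every assignment with g2 = 1 has x1 = 1; there are 3 such assignment(s).
  x1=1, x2=0, x3=0
  x1=1, x2=0, x3=1
  x1=1, x2=1, x3=0

1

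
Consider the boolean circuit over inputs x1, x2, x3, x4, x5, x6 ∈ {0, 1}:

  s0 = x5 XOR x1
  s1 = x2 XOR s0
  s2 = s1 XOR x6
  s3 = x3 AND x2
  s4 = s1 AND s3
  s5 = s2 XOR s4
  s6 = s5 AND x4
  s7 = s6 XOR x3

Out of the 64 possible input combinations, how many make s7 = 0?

32

s7 = s6 XOR x3 must be 0, so s6 and x3 are equal.
Enumerating the 64 input combinations, 32 give s7 = 0 and 32 give s7 = 1.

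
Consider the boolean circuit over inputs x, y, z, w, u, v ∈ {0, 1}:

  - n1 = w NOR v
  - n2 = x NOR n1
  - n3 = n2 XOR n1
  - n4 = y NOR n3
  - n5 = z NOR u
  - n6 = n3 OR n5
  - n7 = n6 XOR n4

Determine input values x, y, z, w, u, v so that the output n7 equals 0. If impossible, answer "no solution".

x=1 y=1 z=1 w=1 u=0 v=0

n7 = n6 XOR n4 must be 0, so n6 and n4 are equal.
Check with x=1 y=1 z=1 w=1 u=0 v=0:
n1 = w NOR v = 1 NOR 0 = 0
n2 = x NOR n1 = 1 NOR 0 = 0
n3 = n2 XOR n1 = 0 XOR 0 = 0
n4 = y NOR n3 = 1 NOR 0 = 0
n5 = z NOR u = 1 NOR 0 = 0
n6 = n3 OR n5 = 0 OR 0 = 0
n7 = n6 XOR n4 = 0 XOR 0 = 0
So n7 = 0 as required.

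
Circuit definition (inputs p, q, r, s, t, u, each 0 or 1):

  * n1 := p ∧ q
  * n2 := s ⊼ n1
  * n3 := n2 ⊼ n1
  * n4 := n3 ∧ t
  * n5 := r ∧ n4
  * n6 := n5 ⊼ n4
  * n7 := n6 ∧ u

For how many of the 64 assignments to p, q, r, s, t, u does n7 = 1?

25

n7 = n6 ∧ u must be 1, so both n6 = 1 and u = 1.
Enumerating the 64 input combinations, 25 give n7 = 1 and 39 give n7 = 0.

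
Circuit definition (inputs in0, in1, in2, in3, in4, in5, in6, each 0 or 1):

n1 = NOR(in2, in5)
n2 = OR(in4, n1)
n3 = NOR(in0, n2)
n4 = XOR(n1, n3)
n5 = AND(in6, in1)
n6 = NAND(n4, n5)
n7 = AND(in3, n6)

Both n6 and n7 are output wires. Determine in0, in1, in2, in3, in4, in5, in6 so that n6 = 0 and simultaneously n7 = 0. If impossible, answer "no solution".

in0=0, in1=1, in2=0, in3=1, in4=1, in5=0, in6=1

Check with in0=0, in1=1, in2=0, in3=1, in4=1, in5=0, in6=1:
n1 = NOR(in2, in5) = NOR(0, 0) = 1
n2 = OR(in4, n1) = OR(1, 1) = 1
n3 = NOR(in0, n2) = NOR(0, 1) = 0
n4 = XOR(n1, n3) = XOR(1, 0) = 1
n5 = AND(in6, in1) = AND(1, 1) = 1
n6 = NAND(n4, n5) = NAND(1, 1) = 0
n7 = AND(in3, n6) = AND(1, 0) = 0
So n6 = 0 and n7 = 0.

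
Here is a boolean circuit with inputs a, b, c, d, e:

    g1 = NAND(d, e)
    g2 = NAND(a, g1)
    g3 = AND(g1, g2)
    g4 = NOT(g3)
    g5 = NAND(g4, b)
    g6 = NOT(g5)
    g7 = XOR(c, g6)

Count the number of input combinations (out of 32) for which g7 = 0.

16

g7 = XOR(c, g6) must be 0, so c and g6 are equal.
Enumerating the 32 input combinations, 16 give g7 = 0 and 16 give g7 = 1.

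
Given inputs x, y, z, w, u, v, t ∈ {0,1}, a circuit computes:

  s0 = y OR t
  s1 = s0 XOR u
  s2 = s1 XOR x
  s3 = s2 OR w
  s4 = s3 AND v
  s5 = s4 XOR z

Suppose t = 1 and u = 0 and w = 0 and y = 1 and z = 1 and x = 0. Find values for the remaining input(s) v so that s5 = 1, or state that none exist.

s5 = s4 XOR z must be 1, so s4 and z differ.
Check with t = 1 and u = 0 and w = 0 and y = 1 and z = 1 and x = 0 and v=0:
s0 = y OR t = 1 OR 1 = 1
s1 = s0 XOR u = 1 XOR 0 = 1
s2 = s1 XOR x = 1 XOR 0 = 1
s3 = s2 OR w = 1 OR 0 = 1
s4 = s3 AND v = 1 AND 0 = 0
s5 = s4 XOR z = 0 XOR 1 = 1
So s5 = 1.

v=0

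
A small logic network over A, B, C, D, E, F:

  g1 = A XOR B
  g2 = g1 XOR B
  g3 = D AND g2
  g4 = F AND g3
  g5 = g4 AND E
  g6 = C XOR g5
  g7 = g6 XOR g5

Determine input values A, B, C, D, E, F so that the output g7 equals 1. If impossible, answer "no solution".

A=1, B=0, C=1, D=1, E=0, F=1

g7 = g6 XOR g5 must be 1, so g6 and g5 differ.
Check with A=1, B=0, C=1, D=1, E=0, F=1:
g1 = A XOR B = 1 XOR 0 = 1
g2 = g1 XOR B = 1 XOR 0 = 1
g3 = D AND g2 = 1 AND 1 = 1
g4 = F AND g3 = 1 AND 1 = 1
g5 = g4 AND E = 1 AND 0 = 0
g6 = C XOR g5 = 1 XOR 0 = 1
g7 = g6 XOR g5 = 1 XOR 0 = 1
So g7 = 1 as required.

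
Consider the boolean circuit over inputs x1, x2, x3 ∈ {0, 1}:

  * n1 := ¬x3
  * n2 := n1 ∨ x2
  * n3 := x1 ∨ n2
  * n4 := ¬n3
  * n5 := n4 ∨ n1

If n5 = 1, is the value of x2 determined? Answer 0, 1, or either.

either

Both values of x2 occur among assignments with n5 = 1:
  x2=0: x1=0, x2=0, x3=0
  x2=1: x1=0, x2=1, x3=0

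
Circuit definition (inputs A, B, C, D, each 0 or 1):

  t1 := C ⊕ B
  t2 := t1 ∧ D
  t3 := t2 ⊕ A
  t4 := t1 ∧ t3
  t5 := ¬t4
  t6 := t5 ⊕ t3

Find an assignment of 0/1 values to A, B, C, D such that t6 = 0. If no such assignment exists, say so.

t6 = t5 ⊕ t3 must be 0, so t5 and t3 are equal.
Check with A=1 B=1 C=1 D=0:
t1 = C ⊕ B = 1 ⊕ 1 = 0
t2 = t1 ∧ D = 0 ∧ 0 = 0
t3 = t2 ⊕ A = 0 ⊕ 1 = 1
t4 = t1 ∧ t3 = 0 ∧ 1 = 0
t5 = ¬t4 = ¬0 = 1
t6 = t5 ⊕ t3 = 1 ⊕ 1 = 0
So t6 = 0 as required.

A=1 B=1 C=1 D=0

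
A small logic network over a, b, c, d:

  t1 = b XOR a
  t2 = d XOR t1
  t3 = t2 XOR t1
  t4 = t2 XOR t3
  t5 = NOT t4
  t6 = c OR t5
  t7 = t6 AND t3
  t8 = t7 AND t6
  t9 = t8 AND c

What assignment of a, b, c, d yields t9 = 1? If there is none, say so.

t9 = t8 AND c must be 1, so both t8 = 1 and c = 1.
t8 = t7 AND t6 must be 1, so both t7 = 1 and t6 = 1.
Check with a=1, b=0, c=1, d=1:
t1 = b XOR a = 0 XOR 1 = 1
t2 = d XOR t1 = 1 XOR 1 = 0
t3 = t2 XOR t1 = 0 XOR 1 = 1
t4 = t2 XOR t3 = 0 XOR 1 = 1
t5 = NOT t4 = NOT 1 = 0
t6 = c OR t5 = 1 OR 0 = 1
t7 = t6 AND t3 = 1 AND 1 = 1
t8 = t7 AND t6 = 1 AND 1 = 1
t9 = t8 AND c = 1 AND 1 = 1
So t9 = 1 as required.

a=1, b=0, c=1, d=1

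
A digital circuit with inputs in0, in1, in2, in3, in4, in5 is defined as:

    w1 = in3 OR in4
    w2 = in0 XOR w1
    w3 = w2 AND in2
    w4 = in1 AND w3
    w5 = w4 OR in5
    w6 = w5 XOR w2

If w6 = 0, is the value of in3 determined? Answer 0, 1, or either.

Both values of in3 occur among assignments with w6 = 0:
  in3=0: in0=0, in1=0, in2=0, in3=0, in4=0, in5=0
  in3=1: in0=0, in1=0, in2=0, in3=1, in4=0, in5=1

either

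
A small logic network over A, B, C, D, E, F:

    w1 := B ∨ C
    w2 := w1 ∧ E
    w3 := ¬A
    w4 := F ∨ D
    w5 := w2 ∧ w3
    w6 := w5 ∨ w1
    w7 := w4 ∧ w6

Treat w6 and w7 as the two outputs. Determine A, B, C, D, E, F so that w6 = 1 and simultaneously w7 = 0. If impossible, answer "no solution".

Check with A=1, B=0, C=1, D=0, E=0, F=0:
w1 = B ∨ C = 0 ∨ 1 = 1
w2 = w1 ∧ E = 1 ∧ 0 = 0
w3 = ¬A = ¬1 = 0
w4 = F ∨ D = 0 ∨ 0 = 0
w5 = w2 ∧ w3 = 0 ∧ 0 = 0
w6 = w5 ∨ w1 = 0 ∨ 1 = 1
w7 = w4 ∧ w6 = 0 ∧ 1 = 0
So w6 = 1 and w7 = 0.

A=1, B=0, C=1, D=0, E=0, F=0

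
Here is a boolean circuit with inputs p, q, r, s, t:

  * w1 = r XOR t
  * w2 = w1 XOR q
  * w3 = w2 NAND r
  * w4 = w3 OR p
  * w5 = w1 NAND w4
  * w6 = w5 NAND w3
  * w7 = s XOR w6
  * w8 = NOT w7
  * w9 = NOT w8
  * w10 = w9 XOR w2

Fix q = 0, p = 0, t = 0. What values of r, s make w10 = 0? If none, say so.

r=1, s=0

Check with q = 0, p = 0, t = 0 and r=1, s=0:
w1 = r XOR t = 1 XOR 0 = 1
w2 = w1 XOR q = 1 XOR 0 = 1
w3 = w2 NAND r = 1 NAND 1 = 0
w4 = w3 OR p = 0 OR 0 = 0
w5 = w1 NAND w4 = 1 NAND 0 = 1
w6 = w5 NAND w3 = 1 NAND 0 = 1
w7 = s XOR w6 = 0 XOR 1 = 1
w8 = NOT w7 = NOT 1 = 0
w9 = NOT w8 = NOT 0 = 1
w10 = w9 XOR w2 = 1 XOR 1 = 0
So w10 = 0.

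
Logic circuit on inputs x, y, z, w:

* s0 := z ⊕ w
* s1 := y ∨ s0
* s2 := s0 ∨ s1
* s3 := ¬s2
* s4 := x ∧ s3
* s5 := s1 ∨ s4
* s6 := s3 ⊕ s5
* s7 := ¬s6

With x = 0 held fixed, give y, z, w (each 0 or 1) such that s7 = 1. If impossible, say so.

no solution exists

With x = 0 fixed, none of the 8 settings of y, z, w give s7 = 1.
For example, with y=1, z=1, w=0:
s0 = z ⊕ w = 1 ⊕ 0 = 1
s1 = y ∨ s0 = 1 ∨ 1 = 1
s2 = s0 ∨ s1 = 1 ∨ 1 = 1
s3 = ¬s2 = ¬1 = 0
s4 = x ∧ s3 = 0 ∧ 0 = 0
s5 = s1 ∨ s4 = 1 ∨ 0 = 1
s6 = s3 ⊕ s5 = 0 ⊕ 1 = 1
s7 = ¬s6 = ¬1 = 0
giving s7 = 0 ≠ 1.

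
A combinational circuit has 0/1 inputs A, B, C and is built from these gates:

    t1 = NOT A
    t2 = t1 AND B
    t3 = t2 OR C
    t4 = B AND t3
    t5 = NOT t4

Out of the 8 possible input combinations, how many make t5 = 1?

5

t5 = NOT t4 must be 1, so t4 = 0.
t4 = B AND t3 must be 0, so at least one of B, t3 is 0.
Satisfying assignments:
  A=0, B=0, C=0
  A=0, B=0, C=1
  A=1, B=0, C=0
  A=1, B=0, C=1
  A=1, B=1, C=0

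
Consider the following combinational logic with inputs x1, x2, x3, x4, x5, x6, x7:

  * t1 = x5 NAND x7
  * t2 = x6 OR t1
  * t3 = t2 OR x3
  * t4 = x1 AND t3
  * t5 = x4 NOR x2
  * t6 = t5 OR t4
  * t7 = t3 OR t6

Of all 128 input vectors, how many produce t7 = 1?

t7 = t3 OR t6 must be 1, so at least one of t3, t6 is 1.
Enumerating the 128 input combinations, 122 give t7 = 1 and 6 give t7 = 0.

122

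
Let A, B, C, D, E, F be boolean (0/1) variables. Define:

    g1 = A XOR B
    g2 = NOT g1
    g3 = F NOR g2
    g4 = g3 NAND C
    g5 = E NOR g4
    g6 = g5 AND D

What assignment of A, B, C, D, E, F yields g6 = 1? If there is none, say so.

g6 = g5 AND D must be 1, so both g5 = 1 and D = 1.
g5 = E NOR g4 must be 1, so both E = 0 and g4 = 0.
Check with A=0 B=1 C=1 D=1 E=0 F=0:
g1 = A XOR B = 0 XOR 1 = 1
g2 = NOT g1 = NOT 1 = 0
g3 = F NOR g2 = 0 NOR 0 = 1
g4 = g3 NAND C = 1 NAND 1 = 0
g5 = E NOR g4 = 0 NOR 0 = 1
g6 = g5 AND D = 1 AND 1 = 1
So g6 = 1 as required.

A=0 B=1 C=1 D=1 E=0 F=0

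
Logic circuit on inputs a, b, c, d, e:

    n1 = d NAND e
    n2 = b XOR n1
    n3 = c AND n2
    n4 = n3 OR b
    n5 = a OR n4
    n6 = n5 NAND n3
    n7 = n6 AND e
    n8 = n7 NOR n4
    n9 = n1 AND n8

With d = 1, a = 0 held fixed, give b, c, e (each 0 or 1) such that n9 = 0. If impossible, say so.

n9 = n1 AND n8 must be 0, so at least one of n1, n8 is 0.
Check with d = 1, a = 0 and b=1, c=1, e=1:
n1 = d NAND e = 1 NAND 1 = 0
n2 = b XOR n1 = 1 XOR 0 = 1
n3 = c AND n2 = 1 AND 1 = 1
n4 = n3 OR b = 1 OR 1 = 1
n5 = a OR n4 = 0 OR 1 = 1
n6 = n5 NAND n3 = 1 NAND 1 = 0
n7 = n6 AND e = 0 AND 1 = 0
n8 = n7 NOR n4 = 0 NOR 1 = 0
n9 = n1 AND n8 = 0 AND 0 = 0
So n9 = 0.

b=1, c=1, e=1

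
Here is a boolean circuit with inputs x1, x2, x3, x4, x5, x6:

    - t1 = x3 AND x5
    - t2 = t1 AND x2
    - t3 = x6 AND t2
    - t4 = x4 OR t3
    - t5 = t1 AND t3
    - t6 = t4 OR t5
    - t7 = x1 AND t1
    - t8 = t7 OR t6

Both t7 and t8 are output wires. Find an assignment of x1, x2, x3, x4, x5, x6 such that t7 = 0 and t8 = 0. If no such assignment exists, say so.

Check with x1=0 x2=1 x3=0 x4=0 x5=1 x6=1:
t1 = x3 AND x5 = 0 AND 1 = 0
t2 = t1 AND x2 = 0 AND 1 = 0
t3 = x6 AND t2 = 1 AND 0 = 0
t4 = x4 OR t3 = 0 OR 0 = 0
t5 = t1 AND t3 = 0 AND 0 = 0
t6 = t4 OR t5 = 0 OR 0 = 0
t7 = x1 AND t1 = 0 AND 0 = 0
t8 = t7 OR t6 = 0 OR 0 = 0
So t7 = 0 and t8 = 0.

x1=0 x2=1 x3=0 x4=0 x5=1 x6=1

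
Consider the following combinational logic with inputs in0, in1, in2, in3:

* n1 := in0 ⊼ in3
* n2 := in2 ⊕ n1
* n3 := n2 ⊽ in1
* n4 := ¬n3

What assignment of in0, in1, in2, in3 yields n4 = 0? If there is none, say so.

in0=1 in1=0 in2=0 in3=1

Check with in0=1 in1=0 in2=0 in3=1:
n1 = in0 ⊼ in3 = 1 ⊼ 1 = 0
n2 = in2 ⊕ n1 = 0 ⊕ 0 = 0
n3 = n2 ⊽ in1 = 0 ⊽ 0 = 1
n4 = ¬n3 = ¬1 = 0
So n4 = 0 as required.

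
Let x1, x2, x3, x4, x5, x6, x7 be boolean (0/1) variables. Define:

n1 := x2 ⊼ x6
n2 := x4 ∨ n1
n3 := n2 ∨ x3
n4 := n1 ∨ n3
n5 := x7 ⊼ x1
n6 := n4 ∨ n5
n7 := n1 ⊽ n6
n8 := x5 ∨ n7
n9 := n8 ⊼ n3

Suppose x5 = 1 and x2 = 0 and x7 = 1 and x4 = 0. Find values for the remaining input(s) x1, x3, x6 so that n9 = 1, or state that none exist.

With x5 = 1 and x2 = 0 and x7 = 1 and x4 = 0 fixed, none of the 8 settings of x1, x3, x6 give n9 = 1.
For example, with x1=0, x3=1, x6=0:
n1 = x2 ⊼ x6 = 0 ⊼ 0 = 1
n2 = x4 ∨ n1 = 0 ∨ 1 = 1
n3 = n2 ∨ x3 = 1 ∨ 1 = 1
n4 = n1 ∨ n3 = 1 ∨ 1 = 1
n5 = x7 ⊼ x1 = 1 ⊼ 0 = 1
n6 = n4 ∨ n5 = 1 ∨ 1 = 1
n7 = n1 ⊽ n6 = 1 ⊽ 1 = 0
n8 = x5 ∨ n7 = 1 ∨ 0 = 1
n9 = n8 ⊼ n3 = 1 ⊼ 1 = 0
giving n9 = 0 ≠ 1.

no solution exists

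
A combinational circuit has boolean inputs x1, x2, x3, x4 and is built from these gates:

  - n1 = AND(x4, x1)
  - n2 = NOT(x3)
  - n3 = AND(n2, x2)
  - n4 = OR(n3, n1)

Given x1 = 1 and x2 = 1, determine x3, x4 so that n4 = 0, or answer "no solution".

Check with x1 = 1 and x2 = 1 and x3=1, x4=0:
n1 = AND(x4, x1) = AND(0, 1) = 0
n2 = NOT(x3) = NOT 1 = 0
n3 = AND(n2, x2) = AND(0, 1) = 0
n4 = OR(n3, n1) = OR(0, 0) = 0
So n4 = 0.

x3=1 x4=0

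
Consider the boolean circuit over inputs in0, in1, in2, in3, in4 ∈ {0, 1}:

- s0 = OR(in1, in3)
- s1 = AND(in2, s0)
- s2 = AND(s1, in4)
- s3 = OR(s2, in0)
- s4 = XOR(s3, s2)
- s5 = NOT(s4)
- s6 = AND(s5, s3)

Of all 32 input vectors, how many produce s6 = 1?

6

s6 = AND(s5, s3) must be 1, so both s5 = 1 and s3 = 1.
s5 = NOT(s4) must be 1, so s4 = 0.
Satisfying assignments:
  in0=0, in1=0, in2=1, in3=1, in4=1
  in0=0, in1=1, in2=1, in3=0, in4=1
  in0=0, in1=1, in2=1, in3=1, in4=1
  in0=1, in1=0, in2=1, in3=1, in4=1
  in0=1, in1=1, in2=1, in3=0, in4=1
  in0=1, in1=1, in2=1, in3=1, in4=1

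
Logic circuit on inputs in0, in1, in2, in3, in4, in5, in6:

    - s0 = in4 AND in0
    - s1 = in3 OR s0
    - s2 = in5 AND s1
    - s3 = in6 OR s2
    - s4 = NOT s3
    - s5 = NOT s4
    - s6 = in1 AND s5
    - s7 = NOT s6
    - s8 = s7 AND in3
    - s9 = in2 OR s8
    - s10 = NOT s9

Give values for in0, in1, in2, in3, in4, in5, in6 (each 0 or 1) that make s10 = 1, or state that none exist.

s10 = NOT s9 must be 1, so s9 = 0.
s9 = in2 OR s8 must be 0, so both in2 = 0 and s8 = 0.
Check with in0=1, in1=1, in2=0, in3=0, in4=1, in5=1, in6=0:
s0 = in4 AND in0 = 1 AND 1 = 1
s1 = in3 OR s0 = 0 OR 1 = 1
s2 = in5 AND s1 = 1 AND 1 = 1
s3 = in6 OR s2 = 0 OR 1 = 1
s4 = NOT s3 = NOT 1 = 0
s5 = NOT s4 = NOT 0 = 1
s6 = in1 AND s5 = 1 AND 1 = 1
s7 = NOT s6 = NOT 1 = 0
s8 = s7 AND in3 = 0 AND 0 = 0
s9 = in2 OR s8 = 0 OR 0 = 0
s10 = NOT s9 = NOT 0 = 1
So s10 = 1 as required.

in0=1, in1=1, in2=0, in3=0, in4=1, in5=1, in6=0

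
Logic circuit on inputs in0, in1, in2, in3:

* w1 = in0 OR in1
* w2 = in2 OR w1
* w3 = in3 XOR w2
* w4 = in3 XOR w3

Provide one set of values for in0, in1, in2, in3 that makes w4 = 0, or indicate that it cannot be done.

Check with in0=0 in1=0 in2=0 in3=0:
w1 = in0 OR in1 = 0 OR 0 = 0
w2 = in2 OR w1 = 0 OR 0 = 0
w3 = in3 XOR w2 = 0 XOR 0 = 0
w4 = in3 XOR w3 = 0 XOR 0 = 0
So w4 = 0 as required.

in0=0 in1=0 in2=0 in3=0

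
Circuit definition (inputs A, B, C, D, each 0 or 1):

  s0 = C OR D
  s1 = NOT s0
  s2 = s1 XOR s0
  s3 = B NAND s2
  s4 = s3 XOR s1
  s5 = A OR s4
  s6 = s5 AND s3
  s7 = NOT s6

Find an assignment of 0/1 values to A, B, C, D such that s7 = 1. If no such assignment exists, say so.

Check with A=1 B=1 C=1 D=0:
s0 = C OR D = 1 OR 0 = 1
s1 = NOT s0 = NOT 1 = 0
s2 = s1 XOR s0 = 0 XOR 1 = 1
s3 = B NAND s2 = 1 NAND 1 = 0
s4 = s3 XOR s1 = 0 XOR 0 = 0
s5 = A OR s4 = 1 OR 0 = 1
s6 = s5 AND s3 = 1 AND 0 = 0
s7 = NOT s6 = NOT 0 = 1
So s7 = 1 as required.

A=1 B=1 C=1 D=0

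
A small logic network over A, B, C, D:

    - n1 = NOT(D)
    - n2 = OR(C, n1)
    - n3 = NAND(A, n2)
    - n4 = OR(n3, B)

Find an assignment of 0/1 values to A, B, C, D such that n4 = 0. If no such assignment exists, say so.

n4 = OR(n3, B) must be 0, so both n3 = 0 and B = 0.
n3 = NAND(A, n2) must be 0, so both A = 1 and n2 = 1.
n2 = OR(C, n1) must be 1, so at least one of C, n1 is 1.
Check with A=1 B=0 C=1 D=1:
n1 = NOT(D) = NOT 1 = 0
n2 = OR(C, n1) = OR(1, 0) = 1
n3 = NAND(A, n2) = NAND(1, 1) = 0
n4 = OR(n3, B) = OR(0, 0) = 0
So n4 = 0 as required.

A=1 B=0 C=1 D=1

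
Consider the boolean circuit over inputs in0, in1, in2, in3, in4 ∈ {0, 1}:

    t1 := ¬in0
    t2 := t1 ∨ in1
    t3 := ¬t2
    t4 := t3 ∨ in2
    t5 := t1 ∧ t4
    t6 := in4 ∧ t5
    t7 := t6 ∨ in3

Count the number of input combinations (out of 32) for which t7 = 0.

14

t7 = t6 ∨ in3 must be 0, so both t6 = 0 and in3 = 0.
Enumerating the 32 input combinations, 14 give t7 = 0 and 18 give t7 = 1.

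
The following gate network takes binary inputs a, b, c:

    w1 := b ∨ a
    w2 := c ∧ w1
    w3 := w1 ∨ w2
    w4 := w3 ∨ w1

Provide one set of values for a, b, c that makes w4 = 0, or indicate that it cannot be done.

a=0, b=0, c=1

w4 = w3 ∨ w1 must be 0, so both w3 = 0 and w1 = 0.
Check with a=0, b=0, c=1:
w1 = b ∨ a = 0 ∨ 0 = 0
w2 = c ∧ w1 = 1 ∧ 0 = 0
w3 = w1 ∨ w2 = 0 ∨ 0 = 0
w4 = w3 ∨ w1 = 0 ∨ 0 = 0
So w4 = 0 as required.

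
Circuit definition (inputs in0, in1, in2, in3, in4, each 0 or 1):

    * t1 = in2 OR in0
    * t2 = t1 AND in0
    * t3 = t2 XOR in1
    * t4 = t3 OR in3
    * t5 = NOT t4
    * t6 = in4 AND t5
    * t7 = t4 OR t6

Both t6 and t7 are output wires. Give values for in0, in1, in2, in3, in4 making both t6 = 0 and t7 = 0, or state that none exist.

Check with in0=1, in1=1, in2=0, in3=0, in4=0:
t1 = in2 OR in0 = 0 OR 1 = 1
t2 = t1 AND in0 = 1 AND 1 = 1
t3 = t2 XOR in1 = 1 XOR 1 = 0
t4 = t3 OR in3 = 0 OR 0 = 0
t5 = NOT t4 = NOT 0 = 1
t6 = in4 AND t5 = 0 AND 1 = 0
t7 = t4 OR t6 = 0 OR 0 = 0
So t6 = 0 and t7 = 0.

in0=1, in1=1, in2=0, in3=0, in4=0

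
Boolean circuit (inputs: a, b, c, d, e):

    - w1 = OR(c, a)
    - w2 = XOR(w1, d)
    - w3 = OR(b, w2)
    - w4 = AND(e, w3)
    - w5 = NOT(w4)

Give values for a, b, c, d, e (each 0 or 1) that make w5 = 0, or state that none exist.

w5 = NOT(w4) must be 0, so w4 = 1.
w4 = AND(e, w3) must be 1, so both e = 1 and w3 = 1.
Check with a=1, b=1, c=0, d=0, e=1:
w1 = OR(c, a) = OR(0, 1) = 1
w2 = XOR(w1, d) = XOR(1, 0) = 1
w3 = OR(b, w2) = OR(1, 1) = 1
w4 = AND(e, w3) = AND(1, 1) = 1
w5 = NOT(w4) = NOT 1 = 0
So w5 = 0 as required.

a=1, b=1, c=0, d=0, e=1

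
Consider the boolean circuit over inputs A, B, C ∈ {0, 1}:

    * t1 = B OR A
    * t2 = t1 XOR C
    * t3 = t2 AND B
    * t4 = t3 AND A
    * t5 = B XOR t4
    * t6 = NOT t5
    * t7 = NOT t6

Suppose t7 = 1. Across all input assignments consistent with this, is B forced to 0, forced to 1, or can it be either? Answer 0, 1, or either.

t7 = NOT t6 must be 1, so t6 = 0.
Every assignment with t7 = 1 has B = 1; there are 3 such assignment(s).
  A=0, B=1, C=0
  A=0, B=1, C=1
  A=1, B=1, C=1

1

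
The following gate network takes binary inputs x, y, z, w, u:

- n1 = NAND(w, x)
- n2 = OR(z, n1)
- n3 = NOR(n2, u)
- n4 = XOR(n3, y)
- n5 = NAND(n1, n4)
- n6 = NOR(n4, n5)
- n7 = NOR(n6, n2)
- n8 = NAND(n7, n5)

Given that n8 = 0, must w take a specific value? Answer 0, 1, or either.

n8 = NAND(n7, n5) must be 0, so both n7 = 1 and n5 = 1.
Every assignment with n8 = 0 has w = 1; there are 4 such assignment(s).
  x=1, y=0, z=0, w=1, u=0
  x=1, y=0, z=0, w=1, u=1
  x=1, y=1, z=0, w=1, u=0
  x=1, y=1, z=0, w=1, u=1

1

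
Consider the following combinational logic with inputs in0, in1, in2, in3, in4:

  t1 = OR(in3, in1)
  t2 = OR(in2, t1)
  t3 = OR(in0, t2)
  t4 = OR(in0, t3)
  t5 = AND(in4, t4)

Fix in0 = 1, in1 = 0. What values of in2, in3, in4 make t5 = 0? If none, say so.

t5 = AND(in4, t4) must be 0, so at least one of in4, t4 is 0.
Check with in0 = 1, in1 = 0 and in2=1, in3=0, in4=0:
t1 = OR(in3, in1) = OR(0, 0) = 0
t2 = OR(in2, t1) = OR(1, 0) = 1
t3 = OR(in0, t2) = OR(1, 1) = 1
t4 = OR(in0, t3) = OR(1, 1) = 1
t5 = AND(in4, t4) = AND(0, 1) = 0
So t5 = 0.

in2=1, in3=0, in4=0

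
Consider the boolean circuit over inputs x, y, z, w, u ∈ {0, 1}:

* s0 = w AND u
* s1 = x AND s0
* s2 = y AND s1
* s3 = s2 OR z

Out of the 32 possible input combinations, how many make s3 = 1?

17

s3 = s2 OR z must be 1, so at least one of s2, z is 1.
Enumerating the 32 input combinations, 17 give s3 = 1 and 15 give s3 = 0.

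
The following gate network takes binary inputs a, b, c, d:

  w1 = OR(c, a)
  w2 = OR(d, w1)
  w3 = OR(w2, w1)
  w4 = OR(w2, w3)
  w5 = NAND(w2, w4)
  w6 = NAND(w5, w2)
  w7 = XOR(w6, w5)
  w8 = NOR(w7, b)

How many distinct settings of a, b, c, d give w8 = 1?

1

w8 = NOR(w7, b) must be 1, so both w7 = 0 and b = 0.
Satisfying assignments:
  a=0, b=0, c=0, d=0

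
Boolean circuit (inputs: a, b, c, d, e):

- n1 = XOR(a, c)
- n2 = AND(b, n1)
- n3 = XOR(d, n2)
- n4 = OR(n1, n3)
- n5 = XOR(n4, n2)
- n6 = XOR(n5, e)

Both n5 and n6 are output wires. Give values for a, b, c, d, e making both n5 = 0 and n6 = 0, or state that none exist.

Check with a=0, b=1, c=0, d=0, e=0:
n1 = XOR(a, c) = XOR(0, 0) = 0
n2 = AND(b, n1) = AND(1, 0) = 0
n3 = XOR(d, n2) = XOR(0, 0) = 0
n4 = OR(n1, n3) = OR(0, 0) = 0
n5 = XOR(n4, n2) = XOR(0, 0) = 0
n6 = XOR(n5, e) = XOR(0, 0) = 0
So n5 = 0 and n6 = 0.

a=0, b=1, c=0, d=0, e=0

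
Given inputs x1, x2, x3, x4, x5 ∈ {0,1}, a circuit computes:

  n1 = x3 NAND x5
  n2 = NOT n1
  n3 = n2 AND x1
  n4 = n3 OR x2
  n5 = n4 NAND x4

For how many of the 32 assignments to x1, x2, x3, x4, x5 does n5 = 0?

9

n5 = n4 NAND x4 must be 0, so both n4 = 1 and x4 = 1.
Enumerating the 32 input combinations, 9 give n5 = 0 and 23 give n5 = 1.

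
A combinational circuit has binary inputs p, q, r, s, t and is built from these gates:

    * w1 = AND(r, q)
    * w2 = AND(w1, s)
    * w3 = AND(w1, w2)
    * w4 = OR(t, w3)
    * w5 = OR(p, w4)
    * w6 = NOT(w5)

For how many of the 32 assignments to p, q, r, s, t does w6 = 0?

w6 = NOT(w5) must be 0, so w5 = 1.
w5 = OR(p, w4) must be 1, so at least one of p, w4 is 1.
Enumerating the 32 input combinations, 25 give w6 = 0 and 7 give w6 = 1.

25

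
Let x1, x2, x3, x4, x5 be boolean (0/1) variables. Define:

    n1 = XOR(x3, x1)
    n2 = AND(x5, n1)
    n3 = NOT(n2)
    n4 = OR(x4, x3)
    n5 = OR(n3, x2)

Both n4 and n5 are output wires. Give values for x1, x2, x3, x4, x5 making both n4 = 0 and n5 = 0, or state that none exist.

x1=1, x2=0, x3=0, x4=0, x5=1

Check with x1=1, x2=0, x3=0, x4=0, x5=1:
n1 = XOR(x3, x1) = XOR(0, 1) = 1
n2 = AND(x5, n1) = AND(1, 1) = 1
n3 = NOT(n2) = NOT 1 = 0
n4 = OR(x4, x3) = OR(0, 0) = 0
n5 = OR(n3, x2) = OR(0, 0) = 0
So n4 = 0 and n5 = 0.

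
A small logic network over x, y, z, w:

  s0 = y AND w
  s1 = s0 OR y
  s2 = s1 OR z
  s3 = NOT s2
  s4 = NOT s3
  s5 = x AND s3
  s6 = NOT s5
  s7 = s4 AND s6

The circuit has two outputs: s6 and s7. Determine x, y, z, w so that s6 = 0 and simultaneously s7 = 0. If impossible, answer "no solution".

Check with x=1, y=0, z=0, w=0:
s0 = y AND w = 0 AND 0 = 0
s1 = s0 OR y = 0 OR 0 = 0
s2 = s1 OR z = 0 OR 0 = 0
s3 = NOT s2 = NOT 0 = 1
s4 = NOT s3 = NOT 1 = 0
s5 = x AND s3 = 1 AND 1 = 1
s6 = NOT s5 = NOT 1 = 0
s7 = s4 AND s6 = 0 AND 0 = 0
So s6 = 0 and s7 = 0.

x=1, y=0, z=0, w=0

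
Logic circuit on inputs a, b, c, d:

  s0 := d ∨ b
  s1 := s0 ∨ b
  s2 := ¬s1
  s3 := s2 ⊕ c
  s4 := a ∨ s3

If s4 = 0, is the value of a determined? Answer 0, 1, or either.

0

s4 = a ∨ s3 must be 0, so both a = 0 and s3 = 0.
Every assignment with s4 = 0 has a = 0; there are 4 such assignment(s).
  a=0, b=0, c=0, d=1
  a=0, b=0, c=1, d=0
  a=0, b=1, c=0, d=0
  a=0, b=1, c=0, d=1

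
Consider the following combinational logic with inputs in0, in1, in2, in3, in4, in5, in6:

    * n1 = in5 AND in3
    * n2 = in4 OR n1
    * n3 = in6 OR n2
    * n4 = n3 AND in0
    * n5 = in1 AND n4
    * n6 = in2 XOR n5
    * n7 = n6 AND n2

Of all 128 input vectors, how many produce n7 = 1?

n7 = n6 AND n2 must be 1, so both n6 = 1 and n2 = 1.
n6 = in2 XOR n5 must be 1, so in2 and n5 differ.
n2 = in4 OR n1 must be 1, so at least one of in4, n1 is 1.
Enumerating the 128 input combinations, 40 give n7 = 1 and 88 give n7 = 0.

40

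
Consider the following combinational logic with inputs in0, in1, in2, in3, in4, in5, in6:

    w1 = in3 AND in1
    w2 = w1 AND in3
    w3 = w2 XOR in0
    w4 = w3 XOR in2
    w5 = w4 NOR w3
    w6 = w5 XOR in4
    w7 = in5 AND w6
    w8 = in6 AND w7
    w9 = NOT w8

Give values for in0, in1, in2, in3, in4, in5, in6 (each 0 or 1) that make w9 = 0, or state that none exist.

in0=1, in1=1, in2=1, in3=0, in4=1, in5=1, in6=1

w9 = NOT w8 must be 0, so w8 = 1.
w8 = in6 AND w7 must be 1, so both in6 = 1 and w7 = 1.
Check with in0=1, in1=1, in2=1, in3=0, in4=1, in5=1, in6=1:
w1 = in3 AND in1 = 0 AND 1 = 0
w2 = w1 AND in3 = 0 AND 0 = 0
w3 = w2 XOR in0 = 0 XOR 1 = 1
w4 = w3 XOR in2 = 1 XOR 1 = 0
w5 = w4 NOR w3 = 0 NOR 1 = 0
w6 = w5 XOR in4 = 0 XOR 1 = 1
w7 = in5 AND w6 = 1 AND 1 = 1
w8 = in6 AND w7 = 1 AND 1 = 1
w9 = NOT w8 = NOT 1 = 0
So w9 = 0 as required.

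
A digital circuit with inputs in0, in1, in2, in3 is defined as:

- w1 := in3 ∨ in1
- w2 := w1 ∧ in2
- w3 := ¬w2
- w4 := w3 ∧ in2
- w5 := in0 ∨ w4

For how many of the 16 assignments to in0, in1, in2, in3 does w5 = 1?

9

w5 = in0 ∨ w4 must be 1, so at least one of in0, w4 is 1.
Enumerating the 16 input combinations, 9 give w5 = 1 and 7 give w5 = 0.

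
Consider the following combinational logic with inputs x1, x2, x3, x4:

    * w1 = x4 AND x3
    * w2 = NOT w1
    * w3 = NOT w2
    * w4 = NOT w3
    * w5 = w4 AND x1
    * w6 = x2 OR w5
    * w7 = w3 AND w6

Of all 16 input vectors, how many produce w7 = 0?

w7 = w3 AND w6 must be 0, so at least one of w3, w6 is 0.
Enumerating the 16 input combinations, 14 give w7 = 0 and 2 give w7 = 1.

14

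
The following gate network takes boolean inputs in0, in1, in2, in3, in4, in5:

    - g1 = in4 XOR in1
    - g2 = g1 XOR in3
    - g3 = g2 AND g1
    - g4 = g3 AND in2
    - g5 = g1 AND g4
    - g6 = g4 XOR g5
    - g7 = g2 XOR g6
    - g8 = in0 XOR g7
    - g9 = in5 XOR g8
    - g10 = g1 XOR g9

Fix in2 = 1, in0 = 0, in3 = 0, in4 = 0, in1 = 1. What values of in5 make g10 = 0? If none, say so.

in5=0

g10 = g1 XOR g9 must be 0, so g1 and g9 are equal.
Check with in2 = 1, in0 = 0, in3 = 0, in4 = 0, in1 = 1 and in5=0:
g1 = in4 XOR in1 = 0 XOR 1 = 1
g2 = g1 XOR in3 = 1 XOR 0 = 1
g3 = g2 AND g1 = 1 AND 1 = 1
g4 = g3 AND in2 = 1 AND 1 = 1
g5 = g1 AND g4 = 1 AND 1 = 1
g6 = g4 XOR g5 = 1 XOR 1 = 0
g7 = g2 XOR g6 = 1 XOR 0 = 1
g8 = in0 XOR g7 = 0 XOR 1 = 1
g9 = in5 XOR g8 = 0 XOR 1 = 1
g10 = g1 XOR g9 = 1 XOR 1 = 0
So g10 = 0.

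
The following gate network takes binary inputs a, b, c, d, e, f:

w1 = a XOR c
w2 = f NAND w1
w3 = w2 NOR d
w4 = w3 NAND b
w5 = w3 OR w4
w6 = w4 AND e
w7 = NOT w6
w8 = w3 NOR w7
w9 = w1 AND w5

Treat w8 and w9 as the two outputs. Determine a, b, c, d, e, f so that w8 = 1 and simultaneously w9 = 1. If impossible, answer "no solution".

Check with a=0, b=0, c=1, d=1, e=1, f=1:
w1 = a XOR c = 0 XOR 1 = 1
w2 = f NAND w1 = 1 NAND 1 = 0
w3 = w2 NOR d = 0 NOR 1 = 0
w4 = w3 NAND b = 0 NAND 0 = 1
w5 = w3 OR w4 = 0 OR 1 = 1
w6 = w4 AND e = 1 AND 1 = 1
w7 = NOT w6 = NOT 1 = 0
w8 = w3 NOR w7 = 0 NOR 0 = 1
w9 = w1 AND w5 = 1 AND 1 = 1
So w8 = 1 and w9 = 1.

a=0, b=0, c=1, d=1, e=1, f=1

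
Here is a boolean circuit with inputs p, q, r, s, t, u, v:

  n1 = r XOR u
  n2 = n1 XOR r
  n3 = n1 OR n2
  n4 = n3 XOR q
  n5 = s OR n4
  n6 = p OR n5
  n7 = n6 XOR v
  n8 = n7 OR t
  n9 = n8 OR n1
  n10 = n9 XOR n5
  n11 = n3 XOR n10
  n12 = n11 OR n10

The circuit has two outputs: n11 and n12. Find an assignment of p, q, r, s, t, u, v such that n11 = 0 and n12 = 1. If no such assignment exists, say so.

Check with p=0, q=1, r=1, s=0, t=1, u=0, v=0:
n1 = r XOR u = 1 XOR 0 = 1
n2 = n1 XOR r = 1 XOR 1 = 0
n3 = n1 OR n2 = 1 OR 0 = 1
n4 = n3 XOR q = 1 XOR 1 = 0
n5 = s OR n4 = 0 OR 0 = 0
n6 = p OR n5 = 0 OR 0 = 0
n7 = n6 XOR v = 0 XOR 0 = 0
n8 = n7 OR t = 0 OR 1 = 1
n9 = n8 OR n1 = 1 OR 1 = 1
n10 = n9 XOR n5 = 1 XOR 0 = 1
n11 = n3 XOR n10 = 1 XOR 1 = 0
n12 = n11 OR n10 = 0 OR 1 = 1
So n11 = 0 and n12 = 1.

p=0, q=1, r=1, s=0, t=1, u=0, v=0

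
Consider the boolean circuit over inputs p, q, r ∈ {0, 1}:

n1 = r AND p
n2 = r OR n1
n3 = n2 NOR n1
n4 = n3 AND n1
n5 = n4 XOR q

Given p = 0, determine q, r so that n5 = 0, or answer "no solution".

Check with p = 0 and q=0, r=0:
n1 = r AND p = 0 AND 0 = 0
n2 = r OR n1 = 0 OR 0 = 0
n3 = n2 NOR n1 = 0 NOR 0 = 1
n4 = n3 AND n1 = 1 AND 0 = 0
n5 = n4 XOR q = 0 XOR 0 = 0
So n5 = 0.

q=0, r=0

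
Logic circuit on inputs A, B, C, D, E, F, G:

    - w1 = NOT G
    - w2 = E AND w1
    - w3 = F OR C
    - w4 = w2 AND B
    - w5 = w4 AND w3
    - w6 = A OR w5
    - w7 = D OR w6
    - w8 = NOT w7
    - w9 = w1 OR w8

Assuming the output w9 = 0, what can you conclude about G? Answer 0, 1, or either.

w9 = w1 OR w8 must be 0, so both w1 = 0 and w8 = 0.
w1 = NOT G must be 0, so G = 1.
w8 = NOT w7 must be 0, so w7 = 1.
Every assignment with w9 = 0 has G = 1; there are 48 such assignment(s).

1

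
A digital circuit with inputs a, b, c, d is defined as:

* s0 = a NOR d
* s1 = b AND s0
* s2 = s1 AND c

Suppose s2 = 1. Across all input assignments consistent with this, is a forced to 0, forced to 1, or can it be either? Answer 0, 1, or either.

s2 = s1 AND c must be 1, so both s1 = 1 and c = 1.
s1 = b AND s0 must be 1, so both b = 1 and s0 = 1.
Every assignment with s2 = 1 has a = 0; there are 1 such assignment(s).
  a=0, b=1, c=1, d=0

0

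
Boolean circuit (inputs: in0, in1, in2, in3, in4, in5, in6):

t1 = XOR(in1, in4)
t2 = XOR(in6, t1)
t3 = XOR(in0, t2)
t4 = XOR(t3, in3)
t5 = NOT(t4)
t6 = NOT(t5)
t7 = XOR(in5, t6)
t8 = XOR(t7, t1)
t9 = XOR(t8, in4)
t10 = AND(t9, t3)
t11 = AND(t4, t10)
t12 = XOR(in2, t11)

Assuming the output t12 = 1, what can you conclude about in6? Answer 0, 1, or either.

Both values of in6 occur among assignments with t12 = 1:
  in6=0: in0=0, in1=0, in2=0, in3=0, in4=1, in5=0, in6=0
  in6=1: in0=0, in1=0, in2=0, in3=0, in4=0, in5=0, in6=1

either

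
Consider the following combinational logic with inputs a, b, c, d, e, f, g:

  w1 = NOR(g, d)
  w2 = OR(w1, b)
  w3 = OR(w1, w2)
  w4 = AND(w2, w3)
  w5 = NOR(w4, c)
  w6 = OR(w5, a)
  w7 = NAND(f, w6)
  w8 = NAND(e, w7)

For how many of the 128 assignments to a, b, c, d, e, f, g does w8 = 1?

83

w8 = NAND(e, w7) must be 1, so at least one of e, w7 is 0.
Enumerating the 128 input combinations, 83 give w8 = 1 and 45 give w8 = 0.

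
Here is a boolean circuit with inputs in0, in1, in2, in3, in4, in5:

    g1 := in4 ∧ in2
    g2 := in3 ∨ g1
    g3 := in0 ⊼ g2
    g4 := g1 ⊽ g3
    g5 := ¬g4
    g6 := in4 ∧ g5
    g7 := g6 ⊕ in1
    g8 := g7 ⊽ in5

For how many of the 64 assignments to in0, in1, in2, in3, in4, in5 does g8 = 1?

16

g8 = g7 ⊽ in5 must be 1, so both g7 = 0 and in5 = 0.
Enumerating the 64 input combinations, 16 give g8 = 1 and 48 give g8 = 0.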